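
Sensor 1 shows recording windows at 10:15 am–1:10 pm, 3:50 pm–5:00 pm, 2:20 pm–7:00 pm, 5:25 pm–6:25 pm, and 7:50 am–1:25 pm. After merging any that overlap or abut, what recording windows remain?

7:50 am–1:25 pm, 2:20 pm–7:00 pm

Sort by start: 7:50 am–1:25 pm, 10:15 am–1:10 pm, 2:20 pm–7:00 pm, 3:50 pm–5:00 pm, 5:25 pm–6:25 pm.
10:15 am–1:10 pm overlaps/touches 7:50 am–1:25 pm → extend to 7:50 am–1:25 pm.
2:20 pm–7:00 pm is disjoint → start new block.
3:50 pm–5:00 pm overlaps/touches 2:20 pm–7:00 pm → extend to 2:20 pm–7:00 pm.
5:25 pm–6:25 pm overlaps/touches 2:20 pm–7:00 pm → extend to 2:20 pm–7:00 pm.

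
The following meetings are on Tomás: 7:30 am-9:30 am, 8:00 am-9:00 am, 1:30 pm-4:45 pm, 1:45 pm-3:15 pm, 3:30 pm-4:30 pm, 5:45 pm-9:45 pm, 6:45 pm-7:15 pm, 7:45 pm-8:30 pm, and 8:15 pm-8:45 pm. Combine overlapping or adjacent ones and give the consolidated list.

8:00 am-9:00 am overlaps/touches 7:30 am-9:30 am → extend to 7:30 am-9:30 am.
1:30 pm-4:45 pm is disjoint → start new block.
1:45 pm-3:15 pm overlaps/touches 1:30 pm-4:45 pm → extend to 1:30 pm-4:45 pm.
3:30 pm-4:30 pm overlaps/touches 1:30 pm-4:45 pm → extend to 1:30 pm-4:45 pm.
5:45 pm-9:45 pm is disjoint → start new block.
6:45 pm-7:15 pm overlaps/touches 5:45 pm-9:45 pm → extend to 5:45 pm-9:45 pm.
7:45 pm-8:30 pm overlaps/touches 5:45 pm-9:45 pm → extend to 5:45 pm-9:45 pm.
8:15 pm-8:45 pm overlaps/touches 5:45 pm-9:45 pm → extend to 5:45 pm-9:45 pm.

7:30 am-9:30 am, 1:30 pm-4:45 pm, 5:45 pm-9:45 pm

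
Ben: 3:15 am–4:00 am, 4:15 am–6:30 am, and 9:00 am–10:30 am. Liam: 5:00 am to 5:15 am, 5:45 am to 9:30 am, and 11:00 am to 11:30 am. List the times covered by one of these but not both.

A \ B = 3:15 am–4:00 am, 4:15 am–5:00 am, 5:15 am–5:45 am, 9:30 am–10:30 am.
B \ A = 6:30 am–9:00 am, 11:00 am–11:30 am.
Union of the two gives the symmetric difference.

3:15 am–4:00 am, 4:15 am–5:00 am, 5:15 am–5:45 am, 6:30 am–9:00 am, 9:30 am–10:30 am, 11:00 am–11:30 am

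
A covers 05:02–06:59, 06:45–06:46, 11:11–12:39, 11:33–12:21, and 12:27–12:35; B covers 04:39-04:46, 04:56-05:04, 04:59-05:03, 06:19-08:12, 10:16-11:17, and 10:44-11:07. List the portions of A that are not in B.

05:04–06:19, 11:17–12:39

Merge the first list: 05:02–06:59, 11:11–12:39.
Merge the second list: 04:39–04:46, 04:56–05:04, 06:19–08:12, 10:16–11:17.
05:02–06:59 \ B = 05:04–06:19.
11:11–12:39 \ B = 11:17–12:39.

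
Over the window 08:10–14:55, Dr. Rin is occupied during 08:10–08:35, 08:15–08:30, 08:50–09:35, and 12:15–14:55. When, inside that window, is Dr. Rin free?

08:35–08:50, 09:35–12:15

After merging, the occupied span is 08:10–08:35, 08:50–09:35, 12:15–14:55.
Gaps within 08:10–14:55: 08:35–08:50, 09:35–12:15.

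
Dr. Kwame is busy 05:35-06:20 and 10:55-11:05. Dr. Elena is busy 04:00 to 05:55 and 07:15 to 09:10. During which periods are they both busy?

05:35-05:55

05:35-06:20 meets the second set on 05:35-05:55.
10:55-11:05: no overlap with the second set.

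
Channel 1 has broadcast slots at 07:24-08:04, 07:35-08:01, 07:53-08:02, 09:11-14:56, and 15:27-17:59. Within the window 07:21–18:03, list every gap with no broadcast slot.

07:21–07:24, 08:04–09:11, 14:56–15:27, 17:59–18:03

After merging, the occupied span is 07:24–08:04, 09:11–14:56, 15:27–17:59.
Uncovered inside 07:21–18:03: 07:21–07:24, 08:04–09:11, 14:56–15:27, 17:59–18:03.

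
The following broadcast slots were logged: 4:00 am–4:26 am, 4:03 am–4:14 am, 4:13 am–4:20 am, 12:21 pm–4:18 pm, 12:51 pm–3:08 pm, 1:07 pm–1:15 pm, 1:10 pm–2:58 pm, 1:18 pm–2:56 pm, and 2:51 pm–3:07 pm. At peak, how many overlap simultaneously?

5

Sweep endpoints in order; track running count of active intervals.
Peak of 5 reached at 2:51 pm.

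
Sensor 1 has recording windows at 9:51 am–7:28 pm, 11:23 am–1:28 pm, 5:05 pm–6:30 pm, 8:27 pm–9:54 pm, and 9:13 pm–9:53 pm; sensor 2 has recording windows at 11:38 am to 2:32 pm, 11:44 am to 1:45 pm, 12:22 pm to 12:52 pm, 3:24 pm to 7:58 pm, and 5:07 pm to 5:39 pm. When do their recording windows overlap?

11:38 am–2:32 pm, 3:24 pm–7:28 pm

First set merges to 9:51 am–7:28 pm, 8:27 pm–9:54 pm.
Second set merges to 11:38 am–2:32 pm, 3:24 pm–7:58 pm.
9:51 am–7:28 pm meets the second set on 11:38 am–2:32 pm, 3:24 pm–7:28 pm.
8:27 pm–9:54 pm: no overlap with the second set.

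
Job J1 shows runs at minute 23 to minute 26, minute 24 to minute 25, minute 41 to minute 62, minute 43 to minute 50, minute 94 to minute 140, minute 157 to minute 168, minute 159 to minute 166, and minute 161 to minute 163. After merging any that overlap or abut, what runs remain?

minute 24 to minute 25 overlaps/touches minute 23 to minute 26 → extend to minute 23 to minute 26.
minute 41 to minute 62 is disjoint → start new block.
minute 43 to minute 50 overlaps/touches minute 41 to minute 62 → extend to minute 41 to minute 62.
minute 94 to minute 140 is disjoint → start new block.
minute 157 to minute 168 is disjoint → start new block.
minute 159 to minute 166 overlaps/touches minute 157 to minute 168 → extend to minute 157 to minute 168.
minute 161 to minute 163 overlaps/touches minute 157 to minute 168 → extend to minute 157 to minute 168.

minute 23 to minute 26, minute 41 to minute 62, minute 94 to minute 140, minute 157 to minute 168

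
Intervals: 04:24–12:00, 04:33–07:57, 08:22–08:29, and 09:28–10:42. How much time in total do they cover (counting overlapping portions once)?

Merged: 04:24–12:00.
Length: 7 h 36 min.

7 h 36 min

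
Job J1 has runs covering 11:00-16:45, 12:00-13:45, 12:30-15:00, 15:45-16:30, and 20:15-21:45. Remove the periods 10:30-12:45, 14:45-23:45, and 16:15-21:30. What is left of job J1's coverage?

Merge the first list: 11:00–16:45, 20:15–21:45.
Merge the second list: 10:30–12:45, 14:45–23:45.
11:00–16:45 \ B = 12:45–14:45.
20:15–21:45: entirely removed.

12:45–14:45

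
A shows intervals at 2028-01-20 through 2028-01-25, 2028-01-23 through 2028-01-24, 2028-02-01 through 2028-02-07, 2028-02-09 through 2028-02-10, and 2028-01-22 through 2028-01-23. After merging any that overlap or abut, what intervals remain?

Sort by start: 2028-01-20 through 2028-01-25, 2028-01-22 through 2028-01-23, 2028-01-23 through 2028-01-24, 2028-02-01 through 2028-02-07, 2028-02-09 through 2028-02-10.
2028-01-22 through 2028-01-23 overlaps/touches 2028-01-20 through 2028-01-25 → extend to 2028-01-20 through 2028-01-25.
2028-01-23 through 2028-01-24 overlaps/touches 2028-01-20 through 2028-01-25 → extend to 2028-01-20 through 2028-01-25.
2028-02-01 through 2028-02-07 is disjoint → start new block.
2028-02-09 through 2028-02-10 is disjoint → start new block.

2028-01-20 through 2028-01-25, 2028-02-01 through 2028-02-07, 2028-02-09 through 2028-02-10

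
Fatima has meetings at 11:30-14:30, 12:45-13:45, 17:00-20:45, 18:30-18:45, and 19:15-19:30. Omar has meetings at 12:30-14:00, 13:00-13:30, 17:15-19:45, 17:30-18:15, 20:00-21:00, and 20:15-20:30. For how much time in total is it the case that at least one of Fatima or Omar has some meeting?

7 h

A, merged: 11:30–14:30, 17:00–20:45.
B, merged: 12:30–14:00, 17:15–19:45, 20:00–21:00.
A ∪ B = 11:30–14:30, 17:00–21:00.
Total: 3 h + 4 h = 7 h.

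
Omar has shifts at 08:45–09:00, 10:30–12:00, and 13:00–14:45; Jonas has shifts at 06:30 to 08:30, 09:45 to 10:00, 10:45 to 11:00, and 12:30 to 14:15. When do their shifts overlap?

08:45–09:00 meets no B interval.
10:30–12:00 ∩ B → 10:45–11:00.
13:00–14:45 ∩ B → 13:00–14:15.

10:45–11:00, 13:00–14:15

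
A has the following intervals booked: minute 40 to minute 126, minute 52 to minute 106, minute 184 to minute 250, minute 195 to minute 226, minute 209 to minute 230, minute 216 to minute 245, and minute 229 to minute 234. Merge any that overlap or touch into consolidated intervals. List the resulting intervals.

minute 40 to minute 126, minute 184 to minute 250

minute 52 to minute 106 overlaps/touches minute 40 to minute 126 → extend to minute 40 to minute 126.
minute 184 to minute 250 is disjoint → start new block.
minute 195 to minute 226 overlaps/touches minute 184 to minute 250 → extend to minute 184 to minute 250.
minute 209 to minute 230 overlaps/touches minute 184 to minute 250 → extend to minute 184 to minute 250.
minute 216 to minute 245 overlaps/touches minute 184 to minute 250 → extend to minute 184 to minute 250.
minute 229 to minute 234 overlaps/touches minute 184 to minute 250 → extend to minute 184 to minute 250.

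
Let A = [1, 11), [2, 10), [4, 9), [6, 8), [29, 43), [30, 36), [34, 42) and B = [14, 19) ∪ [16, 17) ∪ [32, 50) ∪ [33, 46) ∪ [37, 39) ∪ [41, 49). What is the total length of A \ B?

Merge the first list: [1, 11), [29, 43).
Merge the second list: [14, 19), [32, 50).
A \ B = [1, 11), [29, 32).
Total: 10 + 3 = 13.

13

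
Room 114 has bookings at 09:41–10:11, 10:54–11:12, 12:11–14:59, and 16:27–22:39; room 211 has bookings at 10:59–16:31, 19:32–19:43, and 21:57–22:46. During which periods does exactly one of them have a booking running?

09:41–10:11, 10:54–10:59, 11:12–12:11, 14:59–16:27, 16:31–19:32, 19:43–21:57, 22:39–22:46

Only in the first: 09:41–10:11, 10:54–10:59, 16:31–19:32, 19:43–21:57.
Only in the second: 11:12–12:11, 14:59–16:27, 22:39–22:46.
Together these are the periods covered by exactly one.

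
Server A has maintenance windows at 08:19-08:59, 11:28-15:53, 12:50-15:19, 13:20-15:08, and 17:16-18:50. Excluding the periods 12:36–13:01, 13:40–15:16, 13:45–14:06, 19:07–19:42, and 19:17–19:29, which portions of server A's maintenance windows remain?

08:19–08:59, 11:28–12:36, 13:01–13:40, 15:16–15:53, 17:16–18:50

Merge the first list: 08:19–08:59, 11:28–15:53, 17:16–18:50.
Merge the second list: 12:36–13:01, 13:40–15:16, 19:07–19:42.
08:19–08:59: no B overlap → unchanged.
11:28–15:53 minus B → 11:28–12:36, 13:01–13:40, 15:16–15:53.
17:16–18:50: no B overlap → unchanged.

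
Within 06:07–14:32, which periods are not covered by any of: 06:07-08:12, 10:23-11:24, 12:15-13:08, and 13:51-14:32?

The merged coverage is 06:07–08:12, 10:23–11:24, 12:15–13:08, 13:51–14:32.
Gaps within 06:07–14:32: 08:12–10:23, 11:24–12:15, 13:08–13:51.

08:12–10:23, 11:24–12:15, 13:08–13:51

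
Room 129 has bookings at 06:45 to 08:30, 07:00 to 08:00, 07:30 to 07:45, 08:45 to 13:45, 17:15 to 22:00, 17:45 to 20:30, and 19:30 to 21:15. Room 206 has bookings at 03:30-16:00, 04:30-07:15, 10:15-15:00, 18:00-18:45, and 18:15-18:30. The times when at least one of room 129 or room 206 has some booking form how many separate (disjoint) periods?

2

First set merges to 06:45-08:30, 08:45-13:45, 17:15-22:00.
Second set merges to 03:30-16:00, 18:00-18:45.
A ∪ B = 03:30-16:00, 17:15-22:00.
That is 2 disjoint pieces.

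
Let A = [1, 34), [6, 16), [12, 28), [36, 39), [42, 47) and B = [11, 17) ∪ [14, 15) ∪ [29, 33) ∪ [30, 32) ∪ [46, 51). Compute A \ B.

Merge the first list: [1, 34), [36, 39), [42, 47).
Merge the second list: [11, 17), [29, 33), [46, 51).
[1, 34) minus B → [1, 11), [17, 29), [33, 34).
[36, 39): no B overlap → unchanged.
[42, 47) minus B → [42, 46).

[1, 11) ∪ [17, 29) ∪ [33, 34) ∪ [36, 39) ∪ [42, 46)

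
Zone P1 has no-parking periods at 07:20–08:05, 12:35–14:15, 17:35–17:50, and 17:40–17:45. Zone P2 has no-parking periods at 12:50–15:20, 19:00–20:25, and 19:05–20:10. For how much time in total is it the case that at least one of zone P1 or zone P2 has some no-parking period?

5 h 10 min

A, merged: 07:20-08:05, 12:35-14:15, 17:35-17:50.
B, merged: 12:50-15:20, 19:00-20:25.
A ∪ B = 07:20-08:05, 12:35-15:20, 17:35-17:50, 19:00-20:25.
Total: 45 min + 2 h 45 min + 15 min + 1 h 25 min = 5 h 10 min.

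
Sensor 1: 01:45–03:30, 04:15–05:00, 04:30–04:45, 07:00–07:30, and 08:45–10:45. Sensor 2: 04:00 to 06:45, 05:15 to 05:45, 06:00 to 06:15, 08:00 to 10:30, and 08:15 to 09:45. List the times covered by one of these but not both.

01:45–03:30, 04:00–04:15, 05:00–06:45, 07:00–07:30, 08:00–08:45, 10:30–10:45

A, merged: 01:45–03:30, 04:15–05:00, 07:00–07:30, 08:45–10:45.
B, merged: 04:00–06:45, 08:00–10:30.
Only in the first: 01:45–03:30, 07:00–07:30, 10:30–10:45.
Only in the second: 04:00–04:15, 05:00–06:45, 08:00–08:45.
Together these are the periods covered by exactly one.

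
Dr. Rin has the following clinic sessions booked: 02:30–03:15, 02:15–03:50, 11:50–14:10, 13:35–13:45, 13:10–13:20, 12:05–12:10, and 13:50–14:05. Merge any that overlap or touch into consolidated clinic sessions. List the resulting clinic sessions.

02:15-03:50, 11:50-14:10

Sort by start: 02:15-03:50, 02:30-03:15, 11:50-14:10, 12:05-12:10, 13:10-13:20, 13:35-13:45, 13:50-14:05.
02:30-03:15 overlaps/touches 02:15-03:50 → extend to 02:15-03:50.
11:50-14:10 is disjoint → start new block.
12:05-12:10 overlaps/touches 11:50-14:10 → extend to 11:50-14:10.
13:10-13:20 overlaps/touches 11:50-14:10 → extend to 11:50-14:10.
13:35-13:45 overlaps/touches 11:50-14:10 → extend to 11:50-14:10.
13:50-14:05 overlaps/touches 11:50-14:10 → extend to 11:50-14:10.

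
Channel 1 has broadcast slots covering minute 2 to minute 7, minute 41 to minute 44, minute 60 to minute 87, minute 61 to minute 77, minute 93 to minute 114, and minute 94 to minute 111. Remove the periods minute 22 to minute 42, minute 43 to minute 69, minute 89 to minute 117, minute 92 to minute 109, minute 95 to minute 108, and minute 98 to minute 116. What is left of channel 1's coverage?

A, merged: minute 2 to minute 7, minute 41 to minute 44, minute 60 to minute 87, minute 93 to minute 114.
B, merged: minute 22 to minute 42, minute 43 to minute 69, minute 89 to minute 117.
minute 2 to minute 7: nothing removed.
minute 41 to minute 44 \ B = minute 42 to minute 43.
minute 60 to minute 87 \ B = minute 69 to minute 87.
minute 93 to minute 114: entirely removed.

minute 2 to minute 7, minute 42 to minute 43, minute 69 to minute 87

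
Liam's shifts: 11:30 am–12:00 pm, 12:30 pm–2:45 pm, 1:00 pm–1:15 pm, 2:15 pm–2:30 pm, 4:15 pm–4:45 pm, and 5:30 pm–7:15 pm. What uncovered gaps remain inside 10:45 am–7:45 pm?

10:45 am–11:30 am, 12:00 pm–12:30 pm, 2:45 pm–4:15 pm, 4:45 pm–5:30 pm, 7:15 pm–7:45 pm

After merging, the occupied span is 11:30 am–12:00 pm, 12:30 pm–2:45 pm, 4:15 pm–4:45 pm, 5:30 pm–7:15 pm.
Complement within 10:45 am–7:45 pm: 10:45 am–11:30 am, 12:00 pm–12:30 pm, 2:45 pm–4:15 pm, 4:45 pm–5:30 pm, 7:15 pm–7:45 pm.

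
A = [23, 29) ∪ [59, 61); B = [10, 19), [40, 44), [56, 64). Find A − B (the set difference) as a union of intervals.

[23, 29) is untouched.
[59, 61) lies entirely inside B → drops out.

[23, 29)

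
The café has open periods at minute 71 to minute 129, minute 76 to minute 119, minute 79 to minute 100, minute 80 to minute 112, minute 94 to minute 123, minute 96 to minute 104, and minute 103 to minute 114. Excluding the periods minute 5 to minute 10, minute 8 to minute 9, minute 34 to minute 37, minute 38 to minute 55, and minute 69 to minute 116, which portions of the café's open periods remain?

Merge the first list: minute 71 to minute 129.
Merge the second list: minute 5 to minute 10, minute 34 to minute 37, minute 38 to minute 55, minute 69 to minute 116.
minute 71 to minute 129 \ B = minute 116 to minute 129.

minute 116 to minute 129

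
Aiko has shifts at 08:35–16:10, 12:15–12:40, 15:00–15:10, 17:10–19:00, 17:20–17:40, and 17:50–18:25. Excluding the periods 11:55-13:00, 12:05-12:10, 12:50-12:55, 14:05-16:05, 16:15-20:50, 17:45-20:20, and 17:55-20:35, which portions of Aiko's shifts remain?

08:35–11:55, 13:00–14:05, 16:05–16:10

First set merges to 08:35–16:10, 17:10–19:00.
Second set merges to 11:55–13:00, 14:05–16:05, 16:15–20:50.
08:35–16:10 \ B = 08:35–11:55, 13:00–14:05, 16:05–16:10.
17:10–19:00: entirely removed.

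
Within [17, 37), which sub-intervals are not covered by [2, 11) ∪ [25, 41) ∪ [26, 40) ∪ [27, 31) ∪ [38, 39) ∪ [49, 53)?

[17, 25)

After merging, the occupied span is [2, 11), [25, 41), [49, 53).
Gaps within [17, 37): [17, 25).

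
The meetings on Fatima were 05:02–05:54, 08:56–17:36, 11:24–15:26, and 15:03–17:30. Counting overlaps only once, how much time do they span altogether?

9 h 32 min

Merged: 05:02-05:54, 08:56-17:36.
Lengths: 52 min + 8 h 40 min = 9 h 32 min.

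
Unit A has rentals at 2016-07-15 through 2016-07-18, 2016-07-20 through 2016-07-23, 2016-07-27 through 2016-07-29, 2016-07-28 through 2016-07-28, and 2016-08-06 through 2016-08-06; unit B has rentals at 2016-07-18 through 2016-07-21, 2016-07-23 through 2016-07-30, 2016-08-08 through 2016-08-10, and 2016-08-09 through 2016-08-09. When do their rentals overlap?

Merge the first list: 2016-07-15 through 2016-07-18, 2016-07-20 through 2016-07-23, 2016-07-27 through 2016-07-29, 2016-08-06 through 2016-08-06.
Merge the second list: 2016-07-18 through 2016-07-21, 2016-07-23 through 2016-07-30, 2016-08-08 through 2016-08-10.
2016-07-15 through 2016-07-18 ∩ B → 2016-07-18 through 2016-07-18.
2016-07-20 through 2016-07-23 ∩ B → 2016-07-20 through 2016-07-21, 2016-07-23 through 2016-07-23.
2016-07-27 through 2016-07-29 ∩ B → 2016-07-27 through 2016-07-29.
2016-08-06 through 2016-08-06 meets no B interval.

2016-07-18 through 2016-07-18, 2016-07-20 through 2016-07-21, 2016-07-23 through 2016-07-23, 2016-07-27 through 2016-07-29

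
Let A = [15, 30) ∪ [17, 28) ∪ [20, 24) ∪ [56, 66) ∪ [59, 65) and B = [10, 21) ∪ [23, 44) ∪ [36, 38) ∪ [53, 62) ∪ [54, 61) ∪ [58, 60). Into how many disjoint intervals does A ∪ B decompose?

A, merged: [15, 30), [56, 66).
B, merged: [10, 21), [23, 44), [53, 62).
A ∪ B = [10, 44), [53, 66).
That is 2 disjoint pieces.

2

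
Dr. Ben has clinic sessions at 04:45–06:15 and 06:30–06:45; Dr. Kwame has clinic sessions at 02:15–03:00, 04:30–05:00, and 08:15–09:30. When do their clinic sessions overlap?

04:45–05:00

04:45–06:15 ∩ B → 04:45–05:00.
06:30–06:45 meets no B interval.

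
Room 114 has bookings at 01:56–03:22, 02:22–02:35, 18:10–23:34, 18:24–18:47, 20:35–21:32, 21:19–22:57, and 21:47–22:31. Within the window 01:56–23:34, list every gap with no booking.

03:22–18:10

Covered (merged): 01:56–03:22, 18:10–23:34.
Gaps within 01:56–23:34: 03:22–18:10.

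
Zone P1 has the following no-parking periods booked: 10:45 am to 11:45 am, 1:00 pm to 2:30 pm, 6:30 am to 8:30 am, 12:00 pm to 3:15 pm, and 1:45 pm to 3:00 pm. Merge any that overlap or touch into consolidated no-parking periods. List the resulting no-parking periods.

6:30 am–8:30 am, 10:45 am–11:45 am, 12:00 pm–3:15 pm

Sort by start: 6:30 am–8:30 am, 10:45 am–11:45 am, 12:00 pm–3:15 pm, 1:00 pm–2:30 pm, 1:45 pm–3:00 pm.
10:45 am–11:45 am is disjoint → start new block.
12:00 pm–3:15 pm is disjoint → start new block.
1:00 pm–2:30 pm overlaps/touches 12:00 pm–3:15 pm → extend to 12:00 pm–3:15 pm.
1:45 pm–3:00 pm overlaps/touches 12:00 pm–3:15 pm → extend to 12:00 pm–3:15 pm.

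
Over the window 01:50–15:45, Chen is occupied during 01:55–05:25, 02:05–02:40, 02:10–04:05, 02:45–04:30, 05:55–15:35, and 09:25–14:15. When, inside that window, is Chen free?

After merging, the occupied span is 01:55–05:25, 05:55–15:35.
Uncovered inside 01:50–15:45: 01:50–01:55, 05:25–05:55, 15:35–15:45.

01:50–01:55, 05:25–05:55, 15:35–15:45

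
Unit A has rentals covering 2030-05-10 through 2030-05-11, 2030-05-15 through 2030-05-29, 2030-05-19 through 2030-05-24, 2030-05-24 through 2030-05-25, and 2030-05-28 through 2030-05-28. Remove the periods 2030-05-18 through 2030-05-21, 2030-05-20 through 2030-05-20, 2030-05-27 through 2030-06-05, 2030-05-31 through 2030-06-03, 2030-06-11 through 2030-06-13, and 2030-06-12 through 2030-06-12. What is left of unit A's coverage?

2030-05-10 through 2030-05-11, 2030-05-15 through 2030-05-17, 2030-05-22 through 2030-05-26

First set merges to 2030-05-10 through 2030-05-11, 2030-05-15 through 2030-05-29.
Second set merges to 2030-05-18 through 2030-05-21, 2030-05-27 through 2030-06-05, 2030-06-11 through 2030-06-13.
2030-05-10 through 2030-05-11: nothing removed.
2030-05-15 through 2030-05-29 \ B = 2030-05-15 through 2030-05-17, 2030-05-22 through 2030-05-26.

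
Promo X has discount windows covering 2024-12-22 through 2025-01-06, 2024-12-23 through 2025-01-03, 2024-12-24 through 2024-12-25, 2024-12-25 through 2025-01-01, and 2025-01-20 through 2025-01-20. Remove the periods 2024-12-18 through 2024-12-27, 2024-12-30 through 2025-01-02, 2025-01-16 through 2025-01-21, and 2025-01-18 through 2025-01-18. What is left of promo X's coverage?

Merge the first list: 2024-12-22 through 2025-01-06, 2025-01-20 through 2025-01-20.
Merge the second list: 2024-12-18 through 2024-12-27, 2024-12-30 through 2025-01-02, 2025-01-16 through 2025-01-21.
2024-12-22 through 2025-01-06 minus B → 2024-12-28 through 2024-12-29, 2025-01-03 through 2025-01-06.
2025-01-20 through 2025-01-20: fully covered by B → removed.

2024-12-28 through 2024-12-29, 2025-01-03 through 2025-01-06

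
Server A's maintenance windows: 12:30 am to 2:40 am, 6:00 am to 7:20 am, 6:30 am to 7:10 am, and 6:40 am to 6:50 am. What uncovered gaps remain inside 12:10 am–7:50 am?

12:10 am-12:30 am, 2:40 am-6:00 am, 7:20 am-7:50 am

The merged coverage is 12:30 am-2:40 am, 6:00 am-7:20 am.
Gaps within 12:10 am-7:50 am: 12:10 am-12:30 am, 2:40 am-6:00 am, 7:20 am-7:50 am.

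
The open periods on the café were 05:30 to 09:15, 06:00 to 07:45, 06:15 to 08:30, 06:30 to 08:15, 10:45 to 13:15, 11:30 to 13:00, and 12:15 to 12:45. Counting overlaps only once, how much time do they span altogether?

Merged: 05:30-09:15, 10:45-13:15.
Lengths: 3 h 45 min + 2 h 30 min = 6 h 15 min.

6 h 15 min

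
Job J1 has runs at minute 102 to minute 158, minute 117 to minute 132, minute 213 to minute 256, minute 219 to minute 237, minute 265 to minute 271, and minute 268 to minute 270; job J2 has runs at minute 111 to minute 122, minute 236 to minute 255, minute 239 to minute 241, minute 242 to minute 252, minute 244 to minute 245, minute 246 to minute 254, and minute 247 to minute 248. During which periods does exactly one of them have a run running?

Merge the first list: minute 102 to minute 158, minute 213 to minute 256, minute 265 to minute 271.
Merge the second list: minute 111 to minute 122, minute 236 to minute 255.
A but not B: minute 102 to minute 111, minute 122 to minute 158, minute 213 to minute 236, minute 255 to minute 256, minute 265 to minute 271.
B but not A: none.
Combining gives A △ B.

minute 102 to minute 111, minute 122 to minute 158, minute 213 to minute 236, minute 255 to minute 256, minute 265 to minute 271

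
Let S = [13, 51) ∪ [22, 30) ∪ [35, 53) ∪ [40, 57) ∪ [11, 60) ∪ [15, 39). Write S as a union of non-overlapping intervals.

[11, 60)

Sort by start: [11, 60), [13, 51), [15, 39), [22, 30), [35, 53), [40, 57).
[13, 51) overlaps/touches [11, 60) → extend to [11, 60).
[15, 39) overlaps/touches [11, 60) → extend to [11, 60).
[22, 30) overlaps/touches [11, 60) → extend to [11, 60).
[35, 53) overlaps/touches [11, 60) → extend to [11, 60).
[40, 57) overlaps/touches [11, 60) → extend to [11, 60).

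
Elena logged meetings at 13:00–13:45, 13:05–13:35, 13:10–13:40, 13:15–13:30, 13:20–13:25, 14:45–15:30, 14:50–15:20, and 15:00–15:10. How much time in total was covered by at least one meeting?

1 h 30 min

Merged: 13:00-13:45, 14:45-15:30.
Lengths: 45 min + 45 min = 1 h 30 min.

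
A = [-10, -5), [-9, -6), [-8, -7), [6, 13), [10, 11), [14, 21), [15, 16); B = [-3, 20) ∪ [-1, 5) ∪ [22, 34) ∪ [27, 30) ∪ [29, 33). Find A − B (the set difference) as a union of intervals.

[-10, -5) ∪ [20, 21)

A, merged: [-10, -5), [6, 13), [14, 21).
B, merged: [-3, 20), [22, 34).
[-10, -5): nothing removed.
[6, 13): entirely removed.
[14, 21) \ B = [20, 21).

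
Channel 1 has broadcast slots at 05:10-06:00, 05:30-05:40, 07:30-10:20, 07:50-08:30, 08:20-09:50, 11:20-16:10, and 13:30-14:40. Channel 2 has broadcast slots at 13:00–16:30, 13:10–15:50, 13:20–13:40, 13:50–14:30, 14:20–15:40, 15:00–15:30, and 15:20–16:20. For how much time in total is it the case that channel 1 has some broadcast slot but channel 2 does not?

Merge the first list: 05:10–06:00, 07:30–10:20, 11:20–16:10.
Merge the second list: 13:00–16:30.
A \ B = 05:10–06:00, 07:30–10:20, 11:20–13:00.
Total: 50 min + 2 h 50 min + 1 h 40 min = 5 h 20 min.

5 h 20 min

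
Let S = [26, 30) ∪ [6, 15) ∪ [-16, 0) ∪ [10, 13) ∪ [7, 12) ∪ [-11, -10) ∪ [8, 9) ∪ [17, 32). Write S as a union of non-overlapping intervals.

[-16, 0) ∪ [6, 15) ∪ [17, 32)

Sort by start: [-16, 0), [-11, -10), [6, 15), [7, 12), [8, 9), [10, 13), [17, 32), [26, 30).
[-11, -10) overlaps/touches [-16, 0) → extend to [-16, 0).
[6, 15) is disjoint → start new block.
[7, 12) overlaps/touches [6, 15) → extend to [6, 15).
[8, 9) overlaps/touches [6, 15) → extend to [6, 15).
[10, 13) overlaps/touches [6, 15) → extend to [6, 15).
[17, 32) is disjoint → start new block.
[26, 30) overlaps/touches [17, 32) → extend to [17, 32).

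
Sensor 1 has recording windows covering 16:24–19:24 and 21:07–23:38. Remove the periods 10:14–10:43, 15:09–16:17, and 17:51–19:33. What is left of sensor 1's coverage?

16:24–17:51, 21:07–23:38

16:24–19:24 \ B = 16:24–17:51.
21:07–23:38: nothing removed.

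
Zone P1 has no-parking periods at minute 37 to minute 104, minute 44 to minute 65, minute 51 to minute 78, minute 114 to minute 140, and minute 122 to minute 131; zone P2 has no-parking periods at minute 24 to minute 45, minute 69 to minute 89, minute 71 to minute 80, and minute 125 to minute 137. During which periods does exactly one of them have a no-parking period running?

minute 24 to minute 37, minute 45 to minute 69, minute 89 to minute 104, minute 114 to minute 125, minute 137 to minute 140

A, merged: minute 37 to minute 104, minute 114 to minute 140.
B, merged: minute 24 to minute 45, minute 69 to minute 89, minute 125 to minute 137.
A but not B: minute 45 to minute 69, minute 89 to minute 104, minute 114 to minute 125, minute 137 to minute 140.
B but not A: minute 24 to minute 37.
Combining gives A △ B.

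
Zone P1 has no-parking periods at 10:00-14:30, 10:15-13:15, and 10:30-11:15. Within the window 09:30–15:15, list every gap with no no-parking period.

09:30–10:00, 14:30–15:15

Covered (merged): 10:00–14:30.
Complement within 09:30–15:15: 09:30–10:00, 14:30–15:15.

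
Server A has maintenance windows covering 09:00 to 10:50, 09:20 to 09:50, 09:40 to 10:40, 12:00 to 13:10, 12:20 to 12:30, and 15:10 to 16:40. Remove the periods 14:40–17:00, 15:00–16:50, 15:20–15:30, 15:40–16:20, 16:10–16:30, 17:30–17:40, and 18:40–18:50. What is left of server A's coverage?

A, merged: 09:00-10:50, 12:00-13:10, 15:10-16:40.
B, merged: 14:40-17:00, 17:30-17:40, 18:40-18:50.
09:00-10:50: no B overlap → unchanged.
12:00-13:10: no B overlap → unchanged.
15:10-16:40: fully covered by B → removed.

09:00-10:50, 12:00-13:10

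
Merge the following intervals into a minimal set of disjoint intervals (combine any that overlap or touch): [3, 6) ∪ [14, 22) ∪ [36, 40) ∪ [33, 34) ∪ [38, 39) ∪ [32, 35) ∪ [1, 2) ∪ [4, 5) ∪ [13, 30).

Sort by start: [1, 2), [3, 6), [4, 5), [13, 30), [14, 22), [32, 35), [33, 34), [36, 40), [38, 39).
[3, 6) is disjoint → start new block.
[4, 5) overlaps/touches [3, 6) → extend to [3, 6).
[13, 30) is disjoint → start new block.
[14, 22) overlaps/touches [13, 30) → extend to [13, 30).
[32, 35) is disjoint → start new block.
[33, 34) overlaps/touches [32, 35) → extend to [32, 35).
[36, 40) is disjoint → start new block.
[38, 39) overlaps/touches [36, 40) → extend to [36, 40).

[1, 2) ∪ [3, 6) ∪ [13, 30) ∪ [32, 35) ∪ [36, 40)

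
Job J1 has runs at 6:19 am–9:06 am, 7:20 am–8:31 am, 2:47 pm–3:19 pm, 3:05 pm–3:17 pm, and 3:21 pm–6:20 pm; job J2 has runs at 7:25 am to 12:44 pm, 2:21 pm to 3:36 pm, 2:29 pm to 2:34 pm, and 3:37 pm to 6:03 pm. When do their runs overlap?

First set merges to 6:19 am-9:06 am, 2:47 pm-3:19 pm, 3:21 pm-6:20 pm.
Second set merges to 7:25 am-12:44 pm, 2:21 pm-3:36 pm, 3:37 pm-6:03 pm.
6:19 am-9:06 am meets the second set on 7:25 am-9:06 am.
2:47 pm-3:19 pm meets the second set on 2:47 pm-3:19 pm.
3:21 pm-6:20 pm meets the second set on 3:21 pm-3:36 pm, 3:37 pm-6:03 pm.

7:25 am-9:06 am, 2:47 pm-3:19 pm, 3:21 pm-3:36 pm, 3:37 pm-6:03 pm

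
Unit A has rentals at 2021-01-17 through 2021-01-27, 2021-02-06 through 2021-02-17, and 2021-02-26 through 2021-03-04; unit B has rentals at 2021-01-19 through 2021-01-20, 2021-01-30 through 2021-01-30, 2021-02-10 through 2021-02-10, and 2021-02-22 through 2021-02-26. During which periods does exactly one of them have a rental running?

Only in the first: 2021-01-17 through 2021-01-18, 2021-01-21 through 2021-01-27, 2021-02-06 through 2021-02-09, 2021-02-11 through 2021-02-17, 2021-02-27 through 2021-03-04.
Only in the second: 2021-01-30 through 2021-01-30, 2021-02-22 through 2021-02-25.
Together these are the periods covered by exactly one.

2021-01-17 through 2021-01-18, 2021-01-21 through 2021-01-27, 2021-01-30 through 2021-01-30, 2021-02-06 through 2021-02-09, 2021-02-11 through 2021-02-17, 2021-02-22 through 2021-02-25, 2021-02-27 through 2021-03-04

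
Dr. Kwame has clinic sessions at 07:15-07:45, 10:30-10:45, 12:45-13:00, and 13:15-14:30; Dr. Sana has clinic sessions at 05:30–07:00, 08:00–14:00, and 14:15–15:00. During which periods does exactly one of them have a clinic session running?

A but not B: 07:15–07:45, 14:00–14:15.
B but not A: 05:30–07:00, 08:00–10:30, 10:45–12:45, 13:00–13:15, 14:30–15:00.
Combining gives A △ B.

05:30–07:00, 07:15–07:45, 08:00–10:30, 10:45–12:45, 13:00–13:15, 14:00–14:15, 14:30–15:00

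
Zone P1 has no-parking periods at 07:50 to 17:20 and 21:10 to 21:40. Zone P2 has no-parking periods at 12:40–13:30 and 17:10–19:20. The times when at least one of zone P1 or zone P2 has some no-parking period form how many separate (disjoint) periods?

A ∪ B = 07:50–19:20, 21:10–21:40.
That is 2 disjoint pieces.

2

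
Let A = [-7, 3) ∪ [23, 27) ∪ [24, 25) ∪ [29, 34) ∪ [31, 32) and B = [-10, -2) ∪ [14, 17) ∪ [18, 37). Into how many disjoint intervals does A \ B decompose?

1

A, merged: [-7, 3), [23, 27), [29, 34).
A \ B = [-2, 3).
That is 1 disjoint piece.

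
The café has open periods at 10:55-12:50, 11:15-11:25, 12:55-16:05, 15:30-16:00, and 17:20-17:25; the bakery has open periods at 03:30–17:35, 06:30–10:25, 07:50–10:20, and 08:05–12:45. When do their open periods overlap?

10:55-12:50, 12:55-16:05, 17:20-17:25

Merge the first list: 10:55-12:50, 12:55-16:05, 17:20-17:25.
Merge the second list: 03:30-17:35.
10:55-12:50 overlaps B on 10:55-12:50.
12:55-16:05 overlaps B on 12:55-16:05.
17:20-17:25 overlaps B on 17:20-17:25.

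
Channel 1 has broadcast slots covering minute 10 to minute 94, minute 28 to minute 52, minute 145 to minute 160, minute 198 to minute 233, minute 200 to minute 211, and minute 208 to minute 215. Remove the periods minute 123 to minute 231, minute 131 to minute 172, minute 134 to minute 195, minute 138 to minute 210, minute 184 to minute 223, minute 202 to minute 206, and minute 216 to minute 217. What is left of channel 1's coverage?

minute 10 to minute 94, minute 231 to minute 233

A, merged: minute 10 to minute 94, minute 145 to minute 160, minute 198 to minute 233.
B, merged: minute 123 to minute 231.
minute 10 to minute 94: no B overlap → unchanged.
minute 145 to minute 160: fully covered by B → removed.
minute 198 to minute 233 minus B → minute 231 to minute 233.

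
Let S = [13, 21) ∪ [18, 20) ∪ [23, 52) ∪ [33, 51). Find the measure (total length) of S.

37

Merged: [13, 21), [23, 52).
Lengths: 8 + 29 = 37.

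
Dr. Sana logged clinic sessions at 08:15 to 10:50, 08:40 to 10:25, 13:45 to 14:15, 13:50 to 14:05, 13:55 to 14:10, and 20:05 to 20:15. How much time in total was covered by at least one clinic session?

Merged: 08:15-10:50, 13:45-14:15, 20:05-20:15.
Lengths: 2 h 35 min + 30 min + 10 min = 3 h 15 min.

3 h 15 min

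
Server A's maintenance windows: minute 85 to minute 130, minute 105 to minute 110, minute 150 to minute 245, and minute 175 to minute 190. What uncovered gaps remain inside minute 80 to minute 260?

After merging, the occupied span is minute 85 to minute 130, minute 150 to minute 245.
Complement within minute 80 to minute 260: minute 80 to minute 85, minute 130 to minute 150, minute 245 to minute 260.

minute 80 to minute 85, minute 130 to minute 150, minute 245 to minute 260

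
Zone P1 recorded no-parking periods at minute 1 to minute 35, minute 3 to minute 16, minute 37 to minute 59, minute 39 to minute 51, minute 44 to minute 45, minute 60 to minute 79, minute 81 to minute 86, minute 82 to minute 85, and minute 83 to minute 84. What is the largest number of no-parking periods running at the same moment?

3

At minute 44, 3 of the intervals are simultaneously active.
No point has more.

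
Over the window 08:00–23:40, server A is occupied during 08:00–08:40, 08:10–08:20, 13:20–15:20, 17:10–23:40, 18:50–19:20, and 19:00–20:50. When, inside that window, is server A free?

08:40–13:20, 15:20–17:10

The merged coverage is 08:00–08:40, 13:20–15:20, 17:10–23:40.
Complement within 08:00–23:40: 08:40–13:20, 15:20–17:10.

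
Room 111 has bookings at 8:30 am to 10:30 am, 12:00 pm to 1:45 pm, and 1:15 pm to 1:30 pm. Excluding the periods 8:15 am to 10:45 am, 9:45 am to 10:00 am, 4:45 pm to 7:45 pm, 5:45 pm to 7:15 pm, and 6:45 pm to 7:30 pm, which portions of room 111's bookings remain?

12:00 pm-1:45 pm

Merge the first list: 8:30 am-10:30 am, 12:00 pm-1:45 pm.
Merge the second list: 8:15 am-10:45 am, 4:45 pm-7:45 pm.
8:30 am-10:30 am lies entirely inside B → drops out.
12:00 pm-1:45 pm is untouched.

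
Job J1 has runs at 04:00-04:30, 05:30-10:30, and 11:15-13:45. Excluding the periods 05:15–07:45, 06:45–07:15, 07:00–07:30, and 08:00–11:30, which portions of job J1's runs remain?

04:00–04:30, 07:45–08:00, 11:30–13:45

B, merged: 05:15–07:45, 08:00–11:30.
04:00–04:30: no B overlap → unchanged.
05:30–10:30 minus B → 07:45–08:00.
11:15–13:45 minus B → 11:30–13:45.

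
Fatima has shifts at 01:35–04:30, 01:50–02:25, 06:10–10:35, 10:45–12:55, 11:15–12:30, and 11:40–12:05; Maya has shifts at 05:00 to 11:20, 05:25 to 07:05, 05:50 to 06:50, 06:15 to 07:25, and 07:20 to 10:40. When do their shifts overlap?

A, merged: 01:35–04:30, 06:10–10:35, 10:45–12:55.
B, merged: 05:00–11:20.
01:35–04:30: no overlap with the second set.
06:10–10:35 meets the second set on 06:10–10:35.
10:45–12:55 meets the second set on 10:45–11:20.

06:10–10:35, 10:45–11:20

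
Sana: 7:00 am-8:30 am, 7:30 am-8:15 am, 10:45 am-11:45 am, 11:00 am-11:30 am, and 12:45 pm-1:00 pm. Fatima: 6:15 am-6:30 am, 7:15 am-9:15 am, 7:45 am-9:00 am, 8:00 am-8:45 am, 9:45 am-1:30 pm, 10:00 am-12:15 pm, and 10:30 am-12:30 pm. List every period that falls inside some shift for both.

7:15 am-8:30 am, 10:45 am-11:45 am, 12:45 pm-1:00 pm

First set merges to 7:00 am-8:30 am, 10:45 am-11:45 am, 12:45 pm-1:00 pm.
Second set merges to 6:15 am-6:30 am, 7:15 am-9:15 am, 9:45 am-1:30 pm.
7:00 am-8:30 am ∩ B → 7:15 am-8:30 am.
10:45 am-11:45 am ∩ B → 10:45 am-11:45 am.
12:45 pm-1:00 pm ∩ B → 12:45 pm-1:00 pm.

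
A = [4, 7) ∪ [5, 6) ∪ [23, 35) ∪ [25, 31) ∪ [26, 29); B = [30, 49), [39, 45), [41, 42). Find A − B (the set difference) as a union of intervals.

A, merged: [4, 7), [23, 35).
B, merged: [30, 49).
[4, 7): nothing removed.
[23, 35) \ B = [23, 30).

[4, 7) ∪ [23, 30)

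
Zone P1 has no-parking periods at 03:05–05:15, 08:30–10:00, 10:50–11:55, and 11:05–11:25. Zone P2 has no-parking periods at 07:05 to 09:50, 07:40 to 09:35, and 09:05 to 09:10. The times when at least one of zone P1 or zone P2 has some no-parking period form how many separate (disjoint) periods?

3

Merge the first list: 03:05-05:15, 08:30-10:00, 10:50-11:55.
Merge the second list: 07:05-09:50.
A ∪ B = 03:05-05:15, 07:05-10:00, 10:50-11:55.
That is 3 disjoint pieces.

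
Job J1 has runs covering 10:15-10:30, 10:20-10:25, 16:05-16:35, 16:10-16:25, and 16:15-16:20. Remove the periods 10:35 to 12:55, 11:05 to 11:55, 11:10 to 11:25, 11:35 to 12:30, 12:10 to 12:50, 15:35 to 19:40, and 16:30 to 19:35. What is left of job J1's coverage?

10:15–10:30

A, merged: 10:15–10:30, 16:05–16:35.
B, merged: 10:35–12:55, 15:35–19:40.
10:15–10:30: nothing removed.
16:05–16:35: entirely removed.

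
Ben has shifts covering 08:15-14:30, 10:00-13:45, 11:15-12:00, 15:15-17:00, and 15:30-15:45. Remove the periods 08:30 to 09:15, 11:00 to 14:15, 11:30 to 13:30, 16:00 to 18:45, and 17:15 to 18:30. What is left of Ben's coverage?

A, merged: 08:15-14:30, 15:15-17:00.
B, merged: 08:30-09:15, 11:00-14:15, 16:00-18:45.
08:15-14:30 with B removed leaves 08:15-08:30, 09:15-11:00, 14:15-14:30.
15:15-17:00 with B removed leaves 15:15-16:00.

08:15-08:30, 09:15-11:00, 14:15-14:30, 15:15-16:00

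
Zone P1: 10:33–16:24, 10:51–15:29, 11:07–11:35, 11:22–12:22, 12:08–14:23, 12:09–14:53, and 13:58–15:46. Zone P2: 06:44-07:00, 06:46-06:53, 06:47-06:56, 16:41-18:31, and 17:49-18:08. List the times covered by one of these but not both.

06:44–07:00, 10:33–16:24, 16:41–18:31

First set merges to 10:33–16:24.
Second set merges to 06:44–07:00, 16:41–18:31.
A but not B: 10:33–16:24.
B but not A: 06:44–07:00, 16:41–18:31.
Combining gives A △ B.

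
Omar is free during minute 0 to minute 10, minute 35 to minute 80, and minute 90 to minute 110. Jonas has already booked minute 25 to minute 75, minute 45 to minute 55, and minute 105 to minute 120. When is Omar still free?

minute 0 to minute 10, minute 75 to minute 80, minute 90 to minute 105

Merge the second list: minute 25 to minute 75, minute 105 to minute 120.
minute 0 to minute 10 is untouched.
minute 35 to minute 80 with B removed leaves minute 75 to minute 80.
minute 90 to minute 110 with B removed leaves minute 90 to minute 105.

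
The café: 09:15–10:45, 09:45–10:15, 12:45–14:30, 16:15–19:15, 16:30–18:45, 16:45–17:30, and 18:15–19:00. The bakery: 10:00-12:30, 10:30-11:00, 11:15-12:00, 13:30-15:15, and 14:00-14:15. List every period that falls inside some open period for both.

10:00–10:45, 13:30–14:30

A, merged: 09:15–10:45, 12:45–14:30, 16:15–19:15.
B, merged: 10:00–12:30, 13:30–15:15.
09:15–10:45 meets the second set on 10:00–10:45.
12:45–14:30 meets the second set on 13:30–14:30.
16:15–19:15: no overlap with the second set.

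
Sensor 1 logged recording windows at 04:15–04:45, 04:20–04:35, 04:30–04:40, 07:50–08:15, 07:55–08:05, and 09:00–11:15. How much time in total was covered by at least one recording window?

3 h 10 min

Merged: 04:15–04:45, 07:50–08:15, 09:00–11:15.
Lengths: 30 min + 25 min + 2 h 15 min = 3 h 10 min.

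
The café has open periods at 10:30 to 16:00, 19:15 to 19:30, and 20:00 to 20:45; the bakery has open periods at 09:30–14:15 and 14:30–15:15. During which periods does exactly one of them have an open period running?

A but not B: 14:15-14:30, 15:15-16:00, 19:15-19:30, 20:00-20:45.
B but not A: 09:30-10:30.
Combining gives A △ B.

09:30-10:30, 14:15-14:30, 15:15-16:00, 19:15-19:30, 20:00-20:45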